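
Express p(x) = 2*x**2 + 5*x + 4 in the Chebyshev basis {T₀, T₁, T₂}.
(5)T₀ + (5)T₁ + T₂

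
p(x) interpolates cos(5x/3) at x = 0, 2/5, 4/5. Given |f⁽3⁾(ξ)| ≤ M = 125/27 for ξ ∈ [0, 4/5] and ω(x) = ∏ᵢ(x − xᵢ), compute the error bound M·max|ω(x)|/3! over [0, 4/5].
8*sqrt(3)/729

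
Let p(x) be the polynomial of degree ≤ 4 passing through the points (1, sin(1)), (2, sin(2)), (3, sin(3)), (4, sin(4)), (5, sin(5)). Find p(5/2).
-5*sin(1)/128 + 3*sin(5)/128 + 45*sin(3)/64 - 5*sin(4)/32 + 15*sin(2)/32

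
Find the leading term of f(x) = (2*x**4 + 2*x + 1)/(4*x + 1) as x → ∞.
x**3/2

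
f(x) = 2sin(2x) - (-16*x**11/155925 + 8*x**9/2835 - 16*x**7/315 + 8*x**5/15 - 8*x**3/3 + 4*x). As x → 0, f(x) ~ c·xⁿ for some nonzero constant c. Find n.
13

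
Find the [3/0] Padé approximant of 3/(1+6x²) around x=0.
3 - 18*x**2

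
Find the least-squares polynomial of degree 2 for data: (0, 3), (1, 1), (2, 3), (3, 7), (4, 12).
94/35 + (-76/35)x + (8/7)x²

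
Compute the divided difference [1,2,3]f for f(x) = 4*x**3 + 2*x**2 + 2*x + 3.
26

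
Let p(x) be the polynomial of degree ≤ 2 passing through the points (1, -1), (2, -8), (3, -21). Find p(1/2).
1/4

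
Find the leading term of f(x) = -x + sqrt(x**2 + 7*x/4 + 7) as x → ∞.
7/8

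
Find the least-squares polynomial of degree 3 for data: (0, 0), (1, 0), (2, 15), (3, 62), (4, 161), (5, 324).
17/126 + (-2003/756)x + (-79/126)x² + (305/108)x³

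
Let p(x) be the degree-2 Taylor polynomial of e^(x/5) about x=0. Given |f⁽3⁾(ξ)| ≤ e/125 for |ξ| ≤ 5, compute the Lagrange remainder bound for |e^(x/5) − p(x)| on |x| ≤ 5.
e/6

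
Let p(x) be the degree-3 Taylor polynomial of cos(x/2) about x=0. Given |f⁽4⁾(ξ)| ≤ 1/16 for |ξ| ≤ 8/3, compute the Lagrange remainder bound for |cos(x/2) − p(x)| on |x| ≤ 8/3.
32/243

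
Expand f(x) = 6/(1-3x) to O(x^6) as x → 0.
6 + 18*x + 54*x**2 + 162*x**3 + 486*x**4 + 1458*x**5 + O(x**6)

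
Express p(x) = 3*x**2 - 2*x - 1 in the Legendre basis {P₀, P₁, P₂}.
(-2)P₁ + (2)P₂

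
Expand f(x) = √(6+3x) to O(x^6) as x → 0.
sqrt(6) + sqrt(6)*x/4 - sqrt(6)*x**2/32 + sqrt(6)*x**3/128 - 5*sqrt(6)*x**4/2048 + 7*sqrt(6)*x**5/8192 + O(x**6)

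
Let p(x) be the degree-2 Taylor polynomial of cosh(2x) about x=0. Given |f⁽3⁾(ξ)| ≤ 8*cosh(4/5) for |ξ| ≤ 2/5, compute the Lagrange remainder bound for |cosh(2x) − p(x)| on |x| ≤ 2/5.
32*cosh(4/5)/375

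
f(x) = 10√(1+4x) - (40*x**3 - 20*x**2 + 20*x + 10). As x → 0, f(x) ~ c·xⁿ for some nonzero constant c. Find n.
4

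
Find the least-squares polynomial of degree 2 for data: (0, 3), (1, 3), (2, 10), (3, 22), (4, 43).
109/35 + (-247/70)x + (47/14)x²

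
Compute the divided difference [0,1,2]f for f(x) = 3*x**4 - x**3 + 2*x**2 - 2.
20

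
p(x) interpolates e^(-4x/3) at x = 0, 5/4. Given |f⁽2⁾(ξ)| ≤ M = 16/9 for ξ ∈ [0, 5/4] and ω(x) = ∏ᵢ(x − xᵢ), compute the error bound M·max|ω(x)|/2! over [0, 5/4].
25/72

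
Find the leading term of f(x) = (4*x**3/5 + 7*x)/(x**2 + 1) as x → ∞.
4*x/5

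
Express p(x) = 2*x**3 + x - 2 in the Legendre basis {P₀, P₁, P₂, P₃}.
(-2)P₀ + (11/5)P₁ + (4/5)P₃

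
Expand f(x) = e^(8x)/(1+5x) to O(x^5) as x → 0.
1 + 3*x + 17*x**2 + x**3/3 + 169*x**4 + O(x**5)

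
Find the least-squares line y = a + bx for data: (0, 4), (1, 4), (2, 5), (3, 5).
a = 39/10, b = 2/5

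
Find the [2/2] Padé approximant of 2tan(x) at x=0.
2*x/(1 - x**2/3)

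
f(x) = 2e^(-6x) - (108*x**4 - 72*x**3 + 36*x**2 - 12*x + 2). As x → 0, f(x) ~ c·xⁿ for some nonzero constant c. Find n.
5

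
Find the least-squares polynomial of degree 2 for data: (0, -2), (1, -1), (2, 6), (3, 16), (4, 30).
-79/35 + (-13/70)x + (29/14)x²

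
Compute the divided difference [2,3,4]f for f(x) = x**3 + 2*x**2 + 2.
11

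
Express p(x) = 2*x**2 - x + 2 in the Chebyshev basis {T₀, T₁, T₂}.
(3)T₀ - T₁ + T₂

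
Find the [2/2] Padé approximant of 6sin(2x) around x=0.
12*x/(2*x**2/3 + 1)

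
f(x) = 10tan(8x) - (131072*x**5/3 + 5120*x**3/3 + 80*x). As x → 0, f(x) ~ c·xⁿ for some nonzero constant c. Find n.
7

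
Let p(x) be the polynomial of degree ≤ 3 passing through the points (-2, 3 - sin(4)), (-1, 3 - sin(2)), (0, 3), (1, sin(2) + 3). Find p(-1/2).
-5*sin(2)/8 + sin(4)/16 + 3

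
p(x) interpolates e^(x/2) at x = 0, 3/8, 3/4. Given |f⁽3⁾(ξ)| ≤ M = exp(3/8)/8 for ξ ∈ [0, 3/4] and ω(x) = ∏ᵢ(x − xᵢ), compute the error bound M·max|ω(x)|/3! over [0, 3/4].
sqrt(3)*exp(3/8)/4096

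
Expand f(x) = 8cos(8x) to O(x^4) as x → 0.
8 - 256*x**2 + O(x**4)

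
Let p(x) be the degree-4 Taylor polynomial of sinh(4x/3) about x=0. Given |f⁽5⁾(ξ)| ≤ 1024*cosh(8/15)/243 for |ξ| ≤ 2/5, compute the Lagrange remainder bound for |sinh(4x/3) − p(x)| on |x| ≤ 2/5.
4096*cosh(8/15)/11390625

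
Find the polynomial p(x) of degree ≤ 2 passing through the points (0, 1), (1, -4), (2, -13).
-2*x**2 - 3*x + 1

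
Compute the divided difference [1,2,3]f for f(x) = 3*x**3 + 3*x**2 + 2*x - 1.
21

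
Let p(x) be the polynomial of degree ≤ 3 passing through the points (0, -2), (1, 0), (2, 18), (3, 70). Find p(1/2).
-15/8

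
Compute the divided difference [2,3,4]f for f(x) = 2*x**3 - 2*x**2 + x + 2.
16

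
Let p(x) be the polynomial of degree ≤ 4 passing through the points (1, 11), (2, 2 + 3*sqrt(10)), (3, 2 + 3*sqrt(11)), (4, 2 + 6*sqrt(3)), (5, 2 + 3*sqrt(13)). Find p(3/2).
-105*sqrt(11)/64 - 15*sqrt(13)/128 + 21*sqrt(3)/16 + 571/128 + 105*sqrt(10)/32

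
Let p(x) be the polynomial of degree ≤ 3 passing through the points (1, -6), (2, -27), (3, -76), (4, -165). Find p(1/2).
-9/4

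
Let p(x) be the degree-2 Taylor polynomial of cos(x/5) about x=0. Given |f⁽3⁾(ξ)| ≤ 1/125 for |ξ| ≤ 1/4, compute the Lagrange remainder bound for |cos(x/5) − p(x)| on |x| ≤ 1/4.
1/48000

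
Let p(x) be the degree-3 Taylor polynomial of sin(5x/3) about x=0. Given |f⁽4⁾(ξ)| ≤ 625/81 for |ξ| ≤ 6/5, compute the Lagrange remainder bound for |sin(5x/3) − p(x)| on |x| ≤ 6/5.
2/3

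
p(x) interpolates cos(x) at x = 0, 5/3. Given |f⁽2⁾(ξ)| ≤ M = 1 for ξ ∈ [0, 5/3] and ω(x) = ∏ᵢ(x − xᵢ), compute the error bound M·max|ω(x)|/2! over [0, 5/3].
25/72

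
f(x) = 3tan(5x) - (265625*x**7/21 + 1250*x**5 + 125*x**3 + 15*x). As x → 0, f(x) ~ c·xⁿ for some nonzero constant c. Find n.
9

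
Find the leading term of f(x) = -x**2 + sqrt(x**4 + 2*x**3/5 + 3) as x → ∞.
x/5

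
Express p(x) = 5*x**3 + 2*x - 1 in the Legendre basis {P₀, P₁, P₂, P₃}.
-P₀ + (5)P₁ + (2)P₃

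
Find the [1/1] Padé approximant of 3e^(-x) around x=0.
(3 - 3*x/2)/(x/2 + 1)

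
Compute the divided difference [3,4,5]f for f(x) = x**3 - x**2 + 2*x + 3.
11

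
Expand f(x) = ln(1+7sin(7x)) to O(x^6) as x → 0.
49*x - 2401*x**2/2 + 232897*x**3/6 - 17059105*x**4/12 + 1332845521*x**5/24 + O(x**6)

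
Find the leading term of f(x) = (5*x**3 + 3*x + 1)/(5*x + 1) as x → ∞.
x**2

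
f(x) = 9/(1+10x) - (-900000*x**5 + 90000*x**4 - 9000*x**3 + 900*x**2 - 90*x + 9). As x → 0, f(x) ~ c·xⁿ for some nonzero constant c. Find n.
6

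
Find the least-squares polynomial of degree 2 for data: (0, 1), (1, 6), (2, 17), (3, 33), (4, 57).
8/7 + (113/70)x + (43/14)x²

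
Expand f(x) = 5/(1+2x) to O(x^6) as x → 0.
5 - 10*x + 20*x**2 - 40*x**3 + 80*x**4 - 160*x**5 + O(x**6)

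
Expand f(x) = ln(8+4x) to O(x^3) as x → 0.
log(8) + x/2 - x**2/8 + O(x**3)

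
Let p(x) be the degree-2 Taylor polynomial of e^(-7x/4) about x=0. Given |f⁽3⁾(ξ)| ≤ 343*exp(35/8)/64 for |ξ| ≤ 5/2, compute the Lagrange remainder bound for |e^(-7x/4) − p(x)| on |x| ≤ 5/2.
42875*exp(35/8)/3072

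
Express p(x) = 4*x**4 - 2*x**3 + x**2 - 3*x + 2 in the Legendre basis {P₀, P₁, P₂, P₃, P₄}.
(47/15)P₀ + (-21/5)P₁ + (62/21)P₂ + (-4/5)P₃ + (32/35)P₄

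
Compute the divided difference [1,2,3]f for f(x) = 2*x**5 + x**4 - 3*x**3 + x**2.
188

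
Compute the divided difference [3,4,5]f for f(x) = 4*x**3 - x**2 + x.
47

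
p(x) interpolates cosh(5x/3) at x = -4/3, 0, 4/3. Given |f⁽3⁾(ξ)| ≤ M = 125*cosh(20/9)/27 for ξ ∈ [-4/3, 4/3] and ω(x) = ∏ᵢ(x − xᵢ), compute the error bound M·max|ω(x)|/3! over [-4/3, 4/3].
8000*sqrt(3)*cosh(20/9)/19683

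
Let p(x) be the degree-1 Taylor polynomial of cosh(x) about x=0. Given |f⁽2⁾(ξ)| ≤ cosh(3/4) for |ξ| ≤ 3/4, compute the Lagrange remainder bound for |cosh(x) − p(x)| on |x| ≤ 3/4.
9*cosh(3/4)/32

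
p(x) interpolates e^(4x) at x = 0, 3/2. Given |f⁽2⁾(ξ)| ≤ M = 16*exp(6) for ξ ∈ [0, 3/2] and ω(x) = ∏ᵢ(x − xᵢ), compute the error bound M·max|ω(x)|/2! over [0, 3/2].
9*exp(6)/2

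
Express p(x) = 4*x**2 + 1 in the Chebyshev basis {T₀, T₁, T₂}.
(3)T₀ + (2)T₂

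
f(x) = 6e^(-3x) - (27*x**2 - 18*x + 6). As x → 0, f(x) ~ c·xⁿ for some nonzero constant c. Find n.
3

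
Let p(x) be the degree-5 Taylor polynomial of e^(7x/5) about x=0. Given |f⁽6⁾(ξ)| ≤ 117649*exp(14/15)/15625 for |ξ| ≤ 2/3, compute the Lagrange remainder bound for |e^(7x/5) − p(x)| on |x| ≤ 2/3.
470596*exp(14/15)/512578125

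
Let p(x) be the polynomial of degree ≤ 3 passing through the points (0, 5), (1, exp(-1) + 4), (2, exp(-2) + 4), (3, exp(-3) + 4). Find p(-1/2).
(-35*exp(2) - 5 + 21*e + 99*exp(3))*exp(-3)/16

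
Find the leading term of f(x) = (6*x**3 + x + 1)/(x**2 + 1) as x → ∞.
6*x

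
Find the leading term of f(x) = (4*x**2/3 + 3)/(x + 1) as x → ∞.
4*x/3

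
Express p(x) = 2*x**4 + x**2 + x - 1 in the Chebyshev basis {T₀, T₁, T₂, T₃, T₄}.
(1/4)T₀ + T₁ + (3/2)T₂ + (1/4)T₄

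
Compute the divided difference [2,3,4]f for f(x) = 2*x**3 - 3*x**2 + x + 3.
15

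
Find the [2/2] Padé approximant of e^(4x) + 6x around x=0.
(7*x**2/3 + 19*x/2 + 1)/(-2*x**2/3 - x/2 + 1)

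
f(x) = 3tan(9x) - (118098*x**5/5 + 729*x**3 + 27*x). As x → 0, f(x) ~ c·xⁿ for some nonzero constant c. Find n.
7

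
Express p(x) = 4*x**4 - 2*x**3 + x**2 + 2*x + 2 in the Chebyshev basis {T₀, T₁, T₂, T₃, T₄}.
(4)T₀ + (1/2)T₁ + (5/2)T₂ + (-1/2)T₃ + (1/2)T₄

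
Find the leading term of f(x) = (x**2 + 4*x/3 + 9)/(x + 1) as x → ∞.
x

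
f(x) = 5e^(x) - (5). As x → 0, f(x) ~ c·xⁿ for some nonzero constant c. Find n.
1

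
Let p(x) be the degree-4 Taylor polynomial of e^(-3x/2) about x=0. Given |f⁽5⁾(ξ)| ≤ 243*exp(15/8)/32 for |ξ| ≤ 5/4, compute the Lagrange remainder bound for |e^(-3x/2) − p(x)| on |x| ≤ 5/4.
50625*exp(15/8)/262144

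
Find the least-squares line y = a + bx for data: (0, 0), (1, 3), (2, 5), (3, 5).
a = 7/10, b = 17/10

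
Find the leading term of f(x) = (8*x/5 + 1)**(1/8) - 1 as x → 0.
x/5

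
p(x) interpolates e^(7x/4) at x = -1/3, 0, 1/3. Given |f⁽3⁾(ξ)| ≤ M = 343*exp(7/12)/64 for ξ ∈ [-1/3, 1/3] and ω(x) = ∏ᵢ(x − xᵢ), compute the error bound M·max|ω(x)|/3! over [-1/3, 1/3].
343*sqrt(3)*exp(7/12)/46656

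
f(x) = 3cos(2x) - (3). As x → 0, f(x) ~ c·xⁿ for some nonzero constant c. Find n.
2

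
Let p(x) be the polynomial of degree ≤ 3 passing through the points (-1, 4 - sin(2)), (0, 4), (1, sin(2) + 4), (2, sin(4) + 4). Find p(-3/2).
-7*sin(2)/8 - 5*sin(4)/16 + 4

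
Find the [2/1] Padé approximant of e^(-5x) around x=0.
(25*x**2/6 - 10*x/3 + 1)/(5*x/3 + 1)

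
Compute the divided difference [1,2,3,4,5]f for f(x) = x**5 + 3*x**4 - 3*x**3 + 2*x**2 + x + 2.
18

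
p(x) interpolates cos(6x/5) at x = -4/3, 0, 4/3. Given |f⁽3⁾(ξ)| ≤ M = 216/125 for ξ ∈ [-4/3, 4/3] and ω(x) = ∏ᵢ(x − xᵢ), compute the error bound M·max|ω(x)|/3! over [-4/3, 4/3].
512*sqrt(3)/3375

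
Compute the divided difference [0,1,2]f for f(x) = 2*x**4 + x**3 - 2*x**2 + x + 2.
15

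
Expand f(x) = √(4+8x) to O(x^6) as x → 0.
2 + 2*x - x**2 + x**3 - 5*x**4/4 + 7*x**5/4 + O(x**6)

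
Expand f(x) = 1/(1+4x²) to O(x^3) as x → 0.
1 - 4*x**2 + O(x**3)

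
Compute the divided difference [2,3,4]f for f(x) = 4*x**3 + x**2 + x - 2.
37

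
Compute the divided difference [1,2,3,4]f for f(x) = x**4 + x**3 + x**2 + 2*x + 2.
11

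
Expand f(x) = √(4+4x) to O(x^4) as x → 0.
2 + x - x**2/4 + x**3/8 + O(x**4)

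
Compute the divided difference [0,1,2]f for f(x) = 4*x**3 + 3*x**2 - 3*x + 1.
15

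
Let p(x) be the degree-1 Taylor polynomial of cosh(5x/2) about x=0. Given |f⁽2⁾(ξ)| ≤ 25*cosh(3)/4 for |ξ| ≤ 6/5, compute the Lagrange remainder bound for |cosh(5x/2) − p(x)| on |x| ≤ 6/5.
9*cosh(3)/2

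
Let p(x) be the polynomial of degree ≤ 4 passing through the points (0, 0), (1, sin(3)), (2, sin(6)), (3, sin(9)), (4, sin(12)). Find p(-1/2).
189*sin(6)/64 - 45*sin(9)/32 - 105*sin(3)/32 + 35*sin(12)/128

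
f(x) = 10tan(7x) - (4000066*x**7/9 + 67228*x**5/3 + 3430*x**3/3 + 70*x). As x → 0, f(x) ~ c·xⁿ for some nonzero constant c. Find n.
9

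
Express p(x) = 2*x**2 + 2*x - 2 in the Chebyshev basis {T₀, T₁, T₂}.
-T₀ + (2)T₁ + T₂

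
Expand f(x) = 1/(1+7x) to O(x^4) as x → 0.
1 - 7*x + 49*x**2 - 343*x**3 + O(x**4)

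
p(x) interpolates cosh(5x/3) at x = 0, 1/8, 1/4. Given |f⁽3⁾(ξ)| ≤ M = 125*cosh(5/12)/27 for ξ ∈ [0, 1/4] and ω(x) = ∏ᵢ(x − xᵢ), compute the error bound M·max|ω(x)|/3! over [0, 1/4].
125*sqrt(3)*cosh(5/12)/373248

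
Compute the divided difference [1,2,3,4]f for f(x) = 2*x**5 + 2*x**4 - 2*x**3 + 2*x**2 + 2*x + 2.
148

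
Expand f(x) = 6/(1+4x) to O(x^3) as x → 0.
6 - 24*x + 96*x**2 + O(x**3)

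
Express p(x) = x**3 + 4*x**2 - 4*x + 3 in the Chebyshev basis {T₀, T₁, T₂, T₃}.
(5)T₀ + (-13/4)T₁ + (2)T₂ + (1/4)T₃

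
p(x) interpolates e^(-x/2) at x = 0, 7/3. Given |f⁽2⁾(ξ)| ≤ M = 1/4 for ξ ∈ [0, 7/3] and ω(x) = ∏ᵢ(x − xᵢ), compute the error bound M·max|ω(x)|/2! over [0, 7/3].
49/288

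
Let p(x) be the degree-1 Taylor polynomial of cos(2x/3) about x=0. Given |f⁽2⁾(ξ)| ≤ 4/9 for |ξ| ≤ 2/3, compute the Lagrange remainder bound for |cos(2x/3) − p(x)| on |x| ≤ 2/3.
8/81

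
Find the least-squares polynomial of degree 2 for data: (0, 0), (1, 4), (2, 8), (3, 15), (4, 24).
9/35 + (153/70)x + (13/14)x²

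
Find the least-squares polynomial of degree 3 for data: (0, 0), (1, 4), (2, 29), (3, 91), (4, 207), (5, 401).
-11/42 + (443/252)x + (11/84)x² + (28/9)x³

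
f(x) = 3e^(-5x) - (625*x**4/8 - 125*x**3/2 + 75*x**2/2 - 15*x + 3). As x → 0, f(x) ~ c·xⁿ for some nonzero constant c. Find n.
5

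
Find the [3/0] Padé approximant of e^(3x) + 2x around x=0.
9*x**3/2 + 9*x**2/2 + 5*x + 1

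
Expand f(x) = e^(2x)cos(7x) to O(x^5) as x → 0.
1 + 2*x - 45*x**2/2 - 143*x**3/3 + 1241*x**4/24 + O(x**5)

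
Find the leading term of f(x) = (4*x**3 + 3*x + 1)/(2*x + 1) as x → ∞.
2*x**2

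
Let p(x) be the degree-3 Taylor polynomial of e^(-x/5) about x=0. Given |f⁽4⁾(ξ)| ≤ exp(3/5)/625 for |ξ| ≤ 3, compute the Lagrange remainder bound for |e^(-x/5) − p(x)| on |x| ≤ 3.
27*exp(3/5)/5000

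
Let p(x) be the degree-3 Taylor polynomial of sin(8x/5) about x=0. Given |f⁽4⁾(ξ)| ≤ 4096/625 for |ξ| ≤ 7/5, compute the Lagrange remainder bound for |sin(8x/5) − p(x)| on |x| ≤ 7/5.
1229312/1171875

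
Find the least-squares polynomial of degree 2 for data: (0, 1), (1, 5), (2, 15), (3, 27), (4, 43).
5/7 + (111/35)x + (13/7)x²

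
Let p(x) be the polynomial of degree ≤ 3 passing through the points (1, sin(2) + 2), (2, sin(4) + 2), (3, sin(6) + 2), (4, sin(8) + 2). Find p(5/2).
9*sin(4)/16 + 9*sin(6)/16 - sin(8)/16 - sin(2)/16 + 2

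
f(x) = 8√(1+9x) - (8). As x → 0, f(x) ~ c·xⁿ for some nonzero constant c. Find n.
1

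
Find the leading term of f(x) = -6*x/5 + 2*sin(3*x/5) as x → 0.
-9*x**3/125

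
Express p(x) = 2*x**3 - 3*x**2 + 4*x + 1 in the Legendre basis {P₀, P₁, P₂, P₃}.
(26/5)P₁ + (-2)P₂ + (4/5)P₃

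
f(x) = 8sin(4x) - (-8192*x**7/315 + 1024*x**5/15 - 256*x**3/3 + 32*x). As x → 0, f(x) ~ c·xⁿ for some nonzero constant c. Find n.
9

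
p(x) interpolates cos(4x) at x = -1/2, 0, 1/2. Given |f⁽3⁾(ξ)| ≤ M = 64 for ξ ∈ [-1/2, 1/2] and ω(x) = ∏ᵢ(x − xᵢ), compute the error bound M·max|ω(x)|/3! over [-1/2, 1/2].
8*sqrt(3)/27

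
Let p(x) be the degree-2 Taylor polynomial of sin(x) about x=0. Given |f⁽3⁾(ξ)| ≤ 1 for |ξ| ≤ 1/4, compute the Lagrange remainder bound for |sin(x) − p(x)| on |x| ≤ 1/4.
1/384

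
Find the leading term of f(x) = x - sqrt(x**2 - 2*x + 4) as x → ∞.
1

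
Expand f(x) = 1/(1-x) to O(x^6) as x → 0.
1 + x + x**2 + x**3 + x**4 + x**5 + O(x**6)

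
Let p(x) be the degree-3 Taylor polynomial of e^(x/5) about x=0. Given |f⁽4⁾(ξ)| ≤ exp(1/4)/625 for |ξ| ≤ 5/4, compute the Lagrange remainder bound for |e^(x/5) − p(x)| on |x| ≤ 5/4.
exp(1/4)/6144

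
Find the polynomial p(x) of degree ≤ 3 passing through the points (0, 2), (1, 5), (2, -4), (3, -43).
-3*x**3 + 3*x**2 + 3*x + 2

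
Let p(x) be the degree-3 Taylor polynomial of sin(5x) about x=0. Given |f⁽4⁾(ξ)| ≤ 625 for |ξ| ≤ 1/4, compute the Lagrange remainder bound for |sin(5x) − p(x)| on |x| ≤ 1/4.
625/6144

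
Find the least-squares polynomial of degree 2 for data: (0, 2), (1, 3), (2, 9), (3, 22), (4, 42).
78/35 + (-207/70)x + (45/14)x²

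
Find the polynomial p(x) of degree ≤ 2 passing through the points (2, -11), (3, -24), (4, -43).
-3*x**2 + 2*x - 3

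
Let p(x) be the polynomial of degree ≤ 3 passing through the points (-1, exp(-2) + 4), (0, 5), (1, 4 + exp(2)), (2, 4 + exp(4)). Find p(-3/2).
((-5*exp(4) + 29 + 21*exp(2))*exp(2) + 35)*exp(-2)/16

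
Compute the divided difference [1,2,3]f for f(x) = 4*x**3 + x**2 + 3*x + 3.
25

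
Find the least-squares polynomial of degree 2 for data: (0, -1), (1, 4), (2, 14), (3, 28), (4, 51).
-24/35 + (48/35)x + (20/7)x²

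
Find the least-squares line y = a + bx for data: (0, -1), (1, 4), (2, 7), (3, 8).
a = 0, b = 3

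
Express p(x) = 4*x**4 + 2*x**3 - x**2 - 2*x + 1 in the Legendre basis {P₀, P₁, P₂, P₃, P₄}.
(22/15)P₀ + (-4/5)P₁ + (34/21)P₂ + (4/5)P₃ + (32/35)P₄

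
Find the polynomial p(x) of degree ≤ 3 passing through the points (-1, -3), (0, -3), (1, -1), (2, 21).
3*x**3 + x**2 - 2*x - 3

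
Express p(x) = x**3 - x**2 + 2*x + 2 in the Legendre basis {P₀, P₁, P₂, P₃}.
(5/3)P₀ + (13/5)P₁ + (-2/3)P₂ + (2/5)P₃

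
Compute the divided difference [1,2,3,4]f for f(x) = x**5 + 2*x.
65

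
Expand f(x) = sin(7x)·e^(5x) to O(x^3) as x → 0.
7*x + 35*x**2 + O(x**3)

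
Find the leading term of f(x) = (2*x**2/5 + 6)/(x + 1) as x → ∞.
2*x/5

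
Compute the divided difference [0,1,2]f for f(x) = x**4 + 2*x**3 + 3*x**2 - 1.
16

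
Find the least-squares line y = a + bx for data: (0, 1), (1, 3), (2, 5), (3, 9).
a = 3/5, b = 13/5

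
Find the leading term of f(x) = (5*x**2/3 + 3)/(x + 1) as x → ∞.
5*x/3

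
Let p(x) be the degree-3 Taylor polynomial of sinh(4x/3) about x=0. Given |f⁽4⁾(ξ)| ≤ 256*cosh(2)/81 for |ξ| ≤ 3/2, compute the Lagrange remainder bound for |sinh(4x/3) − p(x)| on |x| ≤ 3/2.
2*cosh(2)/3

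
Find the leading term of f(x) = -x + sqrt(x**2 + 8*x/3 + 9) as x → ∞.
4/3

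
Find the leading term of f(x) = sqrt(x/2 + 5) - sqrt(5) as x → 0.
sqrt(5)*x/20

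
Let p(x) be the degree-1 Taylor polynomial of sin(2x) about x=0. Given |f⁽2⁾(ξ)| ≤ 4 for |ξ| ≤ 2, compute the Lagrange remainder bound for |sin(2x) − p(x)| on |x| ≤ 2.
8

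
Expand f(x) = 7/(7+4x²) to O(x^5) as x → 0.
1 - 4*x**2/7 + 16*x**4/49 + O(x**5)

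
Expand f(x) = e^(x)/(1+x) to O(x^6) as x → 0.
1 + x**2/2 - x**3/3 + 3*x**4/8 - 11*x**5/30 + O(x**6)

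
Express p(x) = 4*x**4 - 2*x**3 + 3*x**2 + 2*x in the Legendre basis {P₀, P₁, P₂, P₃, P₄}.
(9/5)P₀ + (4/5)P₁ + (30/7)P₂ + (-4/5)P₃ + (32/35)P₄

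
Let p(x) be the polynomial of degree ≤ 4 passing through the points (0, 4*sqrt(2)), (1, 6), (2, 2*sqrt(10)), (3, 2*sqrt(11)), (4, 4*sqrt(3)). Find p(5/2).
-15/16 - 5*sqrt(3)/32 + 3*sqrt(2)/32 + 15*sqrt(11)/16 + 45*sqrt(10)/32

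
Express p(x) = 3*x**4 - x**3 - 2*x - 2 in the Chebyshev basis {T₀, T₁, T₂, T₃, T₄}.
(-7/8)T₀ + (-11/4)T₁ + (3/2)T₂ + (-1/4)T₃ + (3/8)T₄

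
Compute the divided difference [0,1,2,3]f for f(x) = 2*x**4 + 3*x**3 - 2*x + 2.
15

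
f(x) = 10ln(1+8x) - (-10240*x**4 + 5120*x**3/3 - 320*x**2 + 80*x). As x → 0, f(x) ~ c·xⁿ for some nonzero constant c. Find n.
5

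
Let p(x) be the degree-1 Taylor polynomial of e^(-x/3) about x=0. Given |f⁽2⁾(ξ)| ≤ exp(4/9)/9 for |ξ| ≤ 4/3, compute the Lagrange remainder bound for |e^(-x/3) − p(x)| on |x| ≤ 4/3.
8*exp(4/9)/81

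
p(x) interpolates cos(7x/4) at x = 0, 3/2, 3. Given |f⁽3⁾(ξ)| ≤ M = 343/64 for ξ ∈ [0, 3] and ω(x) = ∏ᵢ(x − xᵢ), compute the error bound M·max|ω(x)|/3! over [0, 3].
343*sqrt(3)/512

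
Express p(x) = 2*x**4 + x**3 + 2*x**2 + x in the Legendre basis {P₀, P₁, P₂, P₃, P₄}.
(16/15)P₀ + (8/5)P₁ + (52/21)P₂ + (2/5)P₃ + (16/35)P₄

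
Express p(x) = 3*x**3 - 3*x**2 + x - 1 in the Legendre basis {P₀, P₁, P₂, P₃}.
(-2)P₀ + (14/5)P₁ + (-2)P₂ + (6/5)P₃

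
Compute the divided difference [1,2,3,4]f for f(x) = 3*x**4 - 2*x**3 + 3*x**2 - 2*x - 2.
28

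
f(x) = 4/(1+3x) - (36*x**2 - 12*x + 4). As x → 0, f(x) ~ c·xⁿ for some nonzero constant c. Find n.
3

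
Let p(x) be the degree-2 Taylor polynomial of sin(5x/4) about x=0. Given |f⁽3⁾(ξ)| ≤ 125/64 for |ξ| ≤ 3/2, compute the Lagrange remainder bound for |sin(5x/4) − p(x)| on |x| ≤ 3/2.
1125/1024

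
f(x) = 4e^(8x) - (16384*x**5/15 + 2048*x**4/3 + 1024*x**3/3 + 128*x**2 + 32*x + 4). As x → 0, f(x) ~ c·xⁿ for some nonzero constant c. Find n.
6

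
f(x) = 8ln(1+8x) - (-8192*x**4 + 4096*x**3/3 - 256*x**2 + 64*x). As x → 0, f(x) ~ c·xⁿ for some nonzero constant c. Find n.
5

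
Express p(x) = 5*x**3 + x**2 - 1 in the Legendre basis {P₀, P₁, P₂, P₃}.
(-2/3)P₀ + (3)P₁ + (2/3)P₂ + (2)P₃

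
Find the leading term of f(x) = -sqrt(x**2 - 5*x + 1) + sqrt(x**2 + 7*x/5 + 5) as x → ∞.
16/5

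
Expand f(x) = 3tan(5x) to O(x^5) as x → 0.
15*x + 125*x**3 + O(x**5)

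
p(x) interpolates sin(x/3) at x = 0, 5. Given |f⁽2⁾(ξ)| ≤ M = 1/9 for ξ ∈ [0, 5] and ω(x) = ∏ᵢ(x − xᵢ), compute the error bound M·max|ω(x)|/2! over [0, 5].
25/72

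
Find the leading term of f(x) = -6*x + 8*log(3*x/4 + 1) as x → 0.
-9*x**2/4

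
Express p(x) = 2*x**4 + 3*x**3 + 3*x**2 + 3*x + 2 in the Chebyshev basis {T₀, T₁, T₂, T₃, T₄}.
(17/4)T₀ + (21/4)T₁ + (5/2)T₂ + (3/4)T₃ + (1/4)T₄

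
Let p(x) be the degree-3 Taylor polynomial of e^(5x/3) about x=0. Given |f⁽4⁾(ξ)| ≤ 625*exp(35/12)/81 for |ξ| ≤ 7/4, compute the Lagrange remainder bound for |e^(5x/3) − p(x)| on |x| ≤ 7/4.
1500625*exp(35/12)/497664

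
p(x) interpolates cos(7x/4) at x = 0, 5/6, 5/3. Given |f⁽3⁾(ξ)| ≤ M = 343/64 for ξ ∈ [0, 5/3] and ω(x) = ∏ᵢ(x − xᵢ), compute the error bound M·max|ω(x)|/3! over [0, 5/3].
42875*sqrt(3)/373248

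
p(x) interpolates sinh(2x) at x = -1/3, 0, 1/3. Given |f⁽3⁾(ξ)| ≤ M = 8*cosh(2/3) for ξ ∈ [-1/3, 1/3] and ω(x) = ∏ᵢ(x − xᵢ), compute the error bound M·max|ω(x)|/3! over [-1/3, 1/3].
8*sqrt(3)*cosh(2/3)/729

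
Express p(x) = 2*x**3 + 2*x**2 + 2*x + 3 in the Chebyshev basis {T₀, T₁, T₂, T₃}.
(4)T₀ + (7/2)T₁ + T₂ + (1/2)T₃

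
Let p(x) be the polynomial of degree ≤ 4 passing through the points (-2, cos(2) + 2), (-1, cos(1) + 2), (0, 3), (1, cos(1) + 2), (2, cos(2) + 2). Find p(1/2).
-cos(2)/64 + 5*cos(1)/16 + 173/64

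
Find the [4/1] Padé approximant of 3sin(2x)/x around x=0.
4*x**4/5 - 4*x**2 + 6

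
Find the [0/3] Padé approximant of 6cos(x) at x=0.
6/(x**2/2 + 1)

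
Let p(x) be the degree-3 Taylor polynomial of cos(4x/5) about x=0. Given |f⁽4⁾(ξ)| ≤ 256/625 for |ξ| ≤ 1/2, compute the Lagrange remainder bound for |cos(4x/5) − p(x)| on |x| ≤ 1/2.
2/1875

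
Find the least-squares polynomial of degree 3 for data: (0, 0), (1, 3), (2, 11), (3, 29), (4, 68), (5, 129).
5/63 + (68/27)x + (-101/126)x² + (59/54)x³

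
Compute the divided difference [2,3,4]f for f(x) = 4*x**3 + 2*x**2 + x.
38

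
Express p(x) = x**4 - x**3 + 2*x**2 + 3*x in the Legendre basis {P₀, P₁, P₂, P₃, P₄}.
(13/15)P₀ + (12/5)P₁ + (40/21)P₂ + (-2/5)P₃ + (8/35)P₄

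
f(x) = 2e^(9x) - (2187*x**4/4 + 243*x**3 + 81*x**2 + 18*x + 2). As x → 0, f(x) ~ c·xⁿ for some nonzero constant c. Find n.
5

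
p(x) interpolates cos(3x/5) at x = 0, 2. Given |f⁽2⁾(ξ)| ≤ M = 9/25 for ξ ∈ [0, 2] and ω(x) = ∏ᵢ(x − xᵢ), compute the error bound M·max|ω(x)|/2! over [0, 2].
9/50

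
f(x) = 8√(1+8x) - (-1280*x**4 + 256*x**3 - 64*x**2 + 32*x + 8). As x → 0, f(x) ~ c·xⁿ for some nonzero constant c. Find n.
5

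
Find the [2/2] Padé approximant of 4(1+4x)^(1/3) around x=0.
(448*x**2/27 + 56*x/3 + 4)/(40*x**2/27 + 10*x/3 + 1)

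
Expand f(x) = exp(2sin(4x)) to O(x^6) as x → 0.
1 + 8*x + 32*x**2 + 64*x**3 - 5888*x**5/15 + O(x**6)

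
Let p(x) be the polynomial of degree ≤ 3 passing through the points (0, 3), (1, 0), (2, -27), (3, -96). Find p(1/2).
27/8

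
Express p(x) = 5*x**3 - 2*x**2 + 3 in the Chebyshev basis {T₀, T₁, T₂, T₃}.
(2)T₀ + (15/4)T₁ - T₂ + (5/4)T₃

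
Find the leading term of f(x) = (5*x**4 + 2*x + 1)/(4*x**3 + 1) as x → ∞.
5*x/4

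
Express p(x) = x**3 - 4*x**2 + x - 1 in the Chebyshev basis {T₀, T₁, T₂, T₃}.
(-3)T₀ + (7/4)T₁ + (-2)T₂ + (1/4)T₃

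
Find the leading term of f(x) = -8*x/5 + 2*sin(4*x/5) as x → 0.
-64*x**3/375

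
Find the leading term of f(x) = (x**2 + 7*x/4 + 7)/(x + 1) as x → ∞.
x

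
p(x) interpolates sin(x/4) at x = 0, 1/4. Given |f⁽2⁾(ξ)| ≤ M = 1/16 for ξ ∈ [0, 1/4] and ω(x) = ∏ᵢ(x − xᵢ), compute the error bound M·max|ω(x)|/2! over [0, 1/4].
1/2048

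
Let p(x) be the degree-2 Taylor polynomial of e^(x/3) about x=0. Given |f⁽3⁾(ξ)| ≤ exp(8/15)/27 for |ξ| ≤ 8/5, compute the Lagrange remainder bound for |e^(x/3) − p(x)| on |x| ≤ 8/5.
256*exp(8/15)/10125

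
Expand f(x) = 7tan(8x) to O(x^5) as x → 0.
56*x + 3584*x**3/3 + O(x**5)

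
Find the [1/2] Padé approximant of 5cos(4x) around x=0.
5/(8*x**2 + 1)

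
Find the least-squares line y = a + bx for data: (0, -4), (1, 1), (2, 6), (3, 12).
a = -21/5, b = 53/10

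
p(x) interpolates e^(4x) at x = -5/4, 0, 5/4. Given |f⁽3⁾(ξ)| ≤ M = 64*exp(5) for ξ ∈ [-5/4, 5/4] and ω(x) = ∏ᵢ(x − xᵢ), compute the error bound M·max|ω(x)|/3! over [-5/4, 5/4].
125*sqrt(3)*exp(5)/27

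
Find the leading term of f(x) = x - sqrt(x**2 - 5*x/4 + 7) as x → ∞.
5/8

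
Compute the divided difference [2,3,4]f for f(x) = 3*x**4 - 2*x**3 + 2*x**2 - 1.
149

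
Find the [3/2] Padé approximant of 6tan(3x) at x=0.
(-54*x**3/5 + 18*x)/(1 - 18*x**2/5)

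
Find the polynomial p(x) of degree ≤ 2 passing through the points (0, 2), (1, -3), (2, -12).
-2*x**2 - 3*x + 2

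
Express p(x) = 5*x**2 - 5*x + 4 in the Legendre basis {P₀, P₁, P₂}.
(17/3)P₀ + (-5)P₁ + (10/3)P₂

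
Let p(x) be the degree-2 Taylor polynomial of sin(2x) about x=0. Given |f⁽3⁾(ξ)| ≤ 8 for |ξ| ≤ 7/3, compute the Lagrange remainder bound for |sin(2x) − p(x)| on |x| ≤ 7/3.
1372/81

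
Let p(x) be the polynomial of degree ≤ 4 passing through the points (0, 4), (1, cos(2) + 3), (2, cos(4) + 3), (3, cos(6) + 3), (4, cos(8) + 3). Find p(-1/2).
189*cos(4)/64 - 45*cos(6)/32 + 35*cos(8)/128 - 105*cos(2)/32 + 699/128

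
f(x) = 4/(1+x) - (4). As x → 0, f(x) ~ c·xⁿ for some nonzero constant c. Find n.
1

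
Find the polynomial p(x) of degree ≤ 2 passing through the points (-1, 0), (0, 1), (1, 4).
x**2 + 2*x + 1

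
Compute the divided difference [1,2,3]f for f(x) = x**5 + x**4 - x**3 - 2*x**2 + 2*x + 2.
107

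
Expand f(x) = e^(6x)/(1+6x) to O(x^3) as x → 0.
1 + 18*x**2 + O(x**3)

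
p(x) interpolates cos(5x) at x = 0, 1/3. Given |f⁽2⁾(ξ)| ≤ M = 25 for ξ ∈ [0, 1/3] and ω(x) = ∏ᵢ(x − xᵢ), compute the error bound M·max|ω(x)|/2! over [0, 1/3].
25/72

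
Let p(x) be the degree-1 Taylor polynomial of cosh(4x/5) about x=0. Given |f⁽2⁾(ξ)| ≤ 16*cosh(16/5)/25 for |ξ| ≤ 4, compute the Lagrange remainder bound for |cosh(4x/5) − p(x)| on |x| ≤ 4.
128*cosh(16/5)/25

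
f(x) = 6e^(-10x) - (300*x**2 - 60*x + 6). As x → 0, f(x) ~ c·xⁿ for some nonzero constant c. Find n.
3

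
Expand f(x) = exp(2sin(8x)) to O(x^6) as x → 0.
1 + 16*x + 128*x**2 + 512*x**3 - 188416*x**5/15 + O(x**6)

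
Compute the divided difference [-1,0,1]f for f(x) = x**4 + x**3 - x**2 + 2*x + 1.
0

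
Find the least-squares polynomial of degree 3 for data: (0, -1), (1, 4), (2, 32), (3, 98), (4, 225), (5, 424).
-59/63 + (-223/378)x + (163/63)x² + (157/54)x³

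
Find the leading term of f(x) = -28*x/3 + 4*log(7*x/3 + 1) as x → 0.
-98*x**2/9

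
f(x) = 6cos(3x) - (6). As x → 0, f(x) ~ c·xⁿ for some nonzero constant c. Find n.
2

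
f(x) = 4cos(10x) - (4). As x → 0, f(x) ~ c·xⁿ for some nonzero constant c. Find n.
2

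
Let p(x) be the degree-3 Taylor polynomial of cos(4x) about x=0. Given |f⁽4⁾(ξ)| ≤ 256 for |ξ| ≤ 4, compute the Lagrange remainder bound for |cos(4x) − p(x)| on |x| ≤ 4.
8192/3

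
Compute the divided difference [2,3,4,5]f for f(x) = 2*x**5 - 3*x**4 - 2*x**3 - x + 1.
206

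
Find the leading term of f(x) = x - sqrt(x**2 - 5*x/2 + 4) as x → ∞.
5/4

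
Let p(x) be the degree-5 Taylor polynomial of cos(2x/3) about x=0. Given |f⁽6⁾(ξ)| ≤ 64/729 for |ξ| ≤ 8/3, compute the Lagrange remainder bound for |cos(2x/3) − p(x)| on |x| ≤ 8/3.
1048576/23914845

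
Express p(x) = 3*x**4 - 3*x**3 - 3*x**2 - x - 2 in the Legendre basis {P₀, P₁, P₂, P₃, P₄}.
(-12/5)P₀ + (-14/5)P₁ + (-2/7)P₂ + (-6/5)P₃ + (24/35)P₄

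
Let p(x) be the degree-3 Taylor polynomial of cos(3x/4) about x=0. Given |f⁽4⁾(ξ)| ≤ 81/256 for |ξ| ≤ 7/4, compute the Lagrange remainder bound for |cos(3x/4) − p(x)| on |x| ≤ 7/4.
64827/524288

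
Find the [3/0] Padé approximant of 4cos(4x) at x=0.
4 - 32*x**2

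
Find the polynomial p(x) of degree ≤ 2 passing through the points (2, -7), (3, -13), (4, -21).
-x**2 - x - 1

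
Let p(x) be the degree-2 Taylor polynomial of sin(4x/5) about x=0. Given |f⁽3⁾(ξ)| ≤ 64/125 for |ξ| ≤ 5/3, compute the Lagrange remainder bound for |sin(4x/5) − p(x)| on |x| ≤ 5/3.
32/81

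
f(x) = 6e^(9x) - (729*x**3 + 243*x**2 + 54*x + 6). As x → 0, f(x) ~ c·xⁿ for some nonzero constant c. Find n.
4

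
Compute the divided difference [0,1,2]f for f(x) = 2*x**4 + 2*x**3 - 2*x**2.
18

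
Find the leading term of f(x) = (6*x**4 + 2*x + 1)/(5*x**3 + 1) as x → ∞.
6*x/5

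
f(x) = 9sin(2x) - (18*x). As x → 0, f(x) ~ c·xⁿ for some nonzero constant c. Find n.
3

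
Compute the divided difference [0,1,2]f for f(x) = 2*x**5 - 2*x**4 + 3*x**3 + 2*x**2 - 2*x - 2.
27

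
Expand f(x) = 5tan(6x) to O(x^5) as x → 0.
30*x + 360*x**3 + O(x**5)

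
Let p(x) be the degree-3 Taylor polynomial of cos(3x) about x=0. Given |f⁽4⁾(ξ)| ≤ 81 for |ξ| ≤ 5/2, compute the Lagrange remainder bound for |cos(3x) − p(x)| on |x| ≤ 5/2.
16875/128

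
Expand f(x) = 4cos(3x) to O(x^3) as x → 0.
4 - 18*x**2 + O(x**3)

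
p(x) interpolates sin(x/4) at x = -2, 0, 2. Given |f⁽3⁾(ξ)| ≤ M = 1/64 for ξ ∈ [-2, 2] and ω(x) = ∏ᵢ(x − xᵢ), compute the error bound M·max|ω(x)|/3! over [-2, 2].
sqrt(3)/216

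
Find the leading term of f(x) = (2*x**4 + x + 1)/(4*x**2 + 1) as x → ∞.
x**2/2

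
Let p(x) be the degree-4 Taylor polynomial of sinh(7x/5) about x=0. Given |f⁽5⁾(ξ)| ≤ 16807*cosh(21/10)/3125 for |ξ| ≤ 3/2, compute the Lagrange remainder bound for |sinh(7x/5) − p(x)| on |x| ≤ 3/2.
1361367*cosh(21/10)/4000000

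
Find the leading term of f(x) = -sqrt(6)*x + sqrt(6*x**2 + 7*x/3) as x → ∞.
7*sqrt(6)/36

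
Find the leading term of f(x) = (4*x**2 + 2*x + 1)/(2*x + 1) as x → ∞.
2*x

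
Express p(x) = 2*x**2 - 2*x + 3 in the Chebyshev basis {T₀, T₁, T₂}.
(4)T₀ + (-2)T₁ + T₂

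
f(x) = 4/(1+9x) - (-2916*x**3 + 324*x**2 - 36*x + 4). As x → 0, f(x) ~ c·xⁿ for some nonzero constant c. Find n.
4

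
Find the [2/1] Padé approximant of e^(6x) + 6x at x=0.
(-6*x**2 + 10*x + 1)/(1 - 2*x)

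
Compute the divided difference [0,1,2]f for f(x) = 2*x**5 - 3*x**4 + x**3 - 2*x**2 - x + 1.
10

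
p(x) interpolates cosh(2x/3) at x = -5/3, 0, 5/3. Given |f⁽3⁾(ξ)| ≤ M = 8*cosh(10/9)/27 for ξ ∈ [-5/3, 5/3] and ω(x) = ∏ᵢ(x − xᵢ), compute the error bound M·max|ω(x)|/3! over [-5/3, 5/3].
1000*sqrt(3)*cosh(10/9)/19683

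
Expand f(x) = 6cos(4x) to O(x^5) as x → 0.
6 - 48*x**2 + 64*x**4 + O(x**5)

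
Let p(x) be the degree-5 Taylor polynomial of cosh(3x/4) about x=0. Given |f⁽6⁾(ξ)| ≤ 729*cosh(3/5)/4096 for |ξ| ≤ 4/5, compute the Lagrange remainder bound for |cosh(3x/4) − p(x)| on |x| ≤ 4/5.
81*cosh(3/5)/1250000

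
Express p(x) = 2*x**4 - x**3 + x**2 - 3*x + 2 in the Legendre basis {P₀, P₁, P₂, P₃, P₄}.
(41/15)P₀ + (-18/5)P₁ + (38/21)P₂ + (-2/5)P₃ + (16/35)P₄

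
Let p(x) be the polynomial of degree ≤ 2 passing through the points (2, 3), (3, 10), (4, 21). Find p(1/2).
0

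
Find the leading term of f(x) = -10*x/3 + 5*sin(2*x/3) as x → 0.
-20*x**3/81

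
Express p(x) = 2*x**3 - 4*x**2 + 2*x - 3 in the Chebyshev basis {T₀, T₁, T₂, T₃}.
(-5)T₀ + (7/2)T₁ + (-2)T₂ + (1/2)T₃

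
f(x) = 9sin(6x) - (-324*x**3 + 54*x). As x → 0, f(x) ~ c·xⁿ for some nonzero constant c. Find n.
5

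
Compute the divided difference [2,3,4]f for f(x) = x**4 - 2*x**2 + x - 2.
53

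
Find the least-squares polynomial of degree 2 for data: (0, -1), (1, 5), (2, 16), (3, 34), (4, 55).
-39/35 + (247/70)x + (37/14)x²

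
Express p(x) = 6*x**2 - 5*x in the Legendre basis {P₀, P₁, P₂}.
(2)P₀ + (-5)P₁ + (4)P₂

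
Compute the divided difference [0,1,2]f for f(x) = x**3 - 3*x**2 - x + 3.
0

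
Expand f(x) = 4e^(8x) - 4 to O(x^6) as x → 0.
32*x + 128*x**2 + 1024*x**3/3 + 2048*x**4/3 + 16384*x**5/15 + O(x**6)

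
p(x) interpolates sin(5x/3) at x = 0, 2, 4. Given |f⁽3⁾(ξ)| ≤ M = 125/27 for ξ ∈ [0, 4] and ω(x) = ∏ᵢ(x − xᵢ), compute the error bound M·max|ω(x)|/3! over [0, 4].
1000*sqrt(3)/729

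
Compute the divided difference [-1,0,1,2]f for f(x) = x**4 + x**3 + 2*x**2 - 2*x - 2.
3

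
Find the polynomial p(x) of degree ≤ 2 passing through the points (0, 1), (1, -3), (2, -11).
-2*x**2 - 2*x + 1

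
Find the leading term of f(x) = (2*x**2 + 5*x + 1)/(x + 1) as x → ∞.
2*x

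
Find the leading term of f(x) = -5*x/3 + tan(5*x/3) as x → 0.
125*x**3/81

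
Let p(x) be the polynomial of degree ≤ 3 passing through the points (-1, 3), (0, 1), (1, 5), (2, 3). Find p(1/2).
3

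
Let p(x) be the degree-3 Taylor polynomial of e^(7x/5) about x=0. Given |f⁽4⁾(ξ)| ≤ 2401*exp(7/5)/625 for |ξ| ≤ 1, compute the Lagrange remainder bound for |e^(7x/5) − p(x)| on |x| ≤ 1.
2401*exp(7/5)/15000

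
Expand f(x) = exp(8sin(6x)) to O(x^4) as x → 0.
1 + 48*x + 1152*x**2 + 18144*x**3 + O(x**4)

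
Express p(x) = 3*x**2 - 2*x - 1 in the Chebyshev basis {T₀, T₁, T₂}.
(1/2)T₀ + (-2)T₁ + (3/2)T₂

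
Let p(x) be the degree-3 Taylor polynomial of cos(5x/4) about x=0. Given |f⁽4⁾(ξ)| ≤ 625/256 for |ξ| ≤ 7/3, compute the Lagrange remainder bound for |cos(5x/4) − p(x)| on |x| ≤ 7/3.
1500625/497664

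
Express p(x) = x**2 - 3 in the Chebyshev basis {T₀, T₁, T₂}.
(-5/2)T₀ + (1/2)T₂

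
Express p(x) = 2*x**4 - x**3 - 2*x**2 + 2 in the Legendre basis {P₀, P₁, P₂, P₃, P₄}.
(26/15)P₀ + (-3/5)P₁ + (-4/21)P₂ + (-2/5)P₃ + (16/35)P₄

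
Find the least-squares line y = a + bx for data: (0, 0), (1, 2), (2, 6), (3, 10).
a = -3/5, b = 17/5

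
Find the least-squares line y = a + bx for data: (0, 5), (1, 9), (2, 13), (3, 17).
a = 5, b = 4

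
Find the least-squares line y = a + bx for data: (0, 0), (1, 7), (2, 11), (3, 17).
a = 1/2, b = 11/2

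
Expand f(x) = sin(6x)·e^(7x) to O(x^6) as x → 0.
6*x + 42*x**2 + 111*x**3 + 91*x**4 - 4339*x**5/20 + O(x**6)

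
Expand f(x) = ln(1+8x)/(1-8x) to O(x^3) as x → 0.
8*x + 32*x**2 + O(x**3)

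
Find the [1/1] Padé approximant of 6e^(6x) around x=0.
(18*x + 6)/(1 - 3*x)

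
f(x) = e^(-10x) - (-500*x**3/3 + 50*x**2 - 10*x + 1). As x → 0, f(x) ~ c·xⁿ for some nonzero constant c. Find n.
4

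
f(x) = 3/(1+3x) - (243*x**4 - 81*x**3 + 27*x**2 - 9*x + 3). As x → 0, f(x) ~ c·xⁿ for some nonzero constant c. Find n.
5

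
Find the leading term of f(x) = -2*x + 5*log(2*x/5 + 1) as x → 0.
-2*x**2/5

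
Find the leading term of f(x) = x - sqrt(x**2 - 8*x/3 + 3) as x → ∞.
4/3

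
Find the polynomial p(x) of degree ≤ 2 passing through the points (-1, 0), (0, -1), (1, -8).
-3*x**2 - 4*x - 1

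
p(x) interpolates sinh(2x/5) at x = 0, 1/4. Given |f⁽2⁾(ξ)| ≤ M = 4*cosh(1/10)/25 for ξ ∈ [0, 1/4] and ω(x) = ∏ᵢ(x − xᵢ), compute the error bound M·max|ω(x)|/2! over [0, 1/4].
cosh(1/10)/800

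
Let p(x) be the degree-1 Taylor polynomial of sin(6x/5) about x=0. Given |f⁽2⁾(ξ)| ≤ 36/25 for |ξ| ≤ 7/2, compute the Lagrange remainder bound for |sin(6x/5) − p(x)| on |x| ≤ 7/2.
441/50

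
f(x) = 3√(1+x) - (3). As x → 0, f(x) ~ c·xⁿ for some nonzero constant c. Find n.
1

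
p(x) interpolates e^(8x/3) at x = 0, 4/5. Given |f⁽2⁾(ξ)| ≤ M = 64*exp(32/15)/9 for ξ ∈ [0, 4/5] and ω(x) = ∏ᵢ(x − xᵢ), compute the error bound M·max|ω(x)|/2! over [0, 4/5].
128*exp(32/15)/225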